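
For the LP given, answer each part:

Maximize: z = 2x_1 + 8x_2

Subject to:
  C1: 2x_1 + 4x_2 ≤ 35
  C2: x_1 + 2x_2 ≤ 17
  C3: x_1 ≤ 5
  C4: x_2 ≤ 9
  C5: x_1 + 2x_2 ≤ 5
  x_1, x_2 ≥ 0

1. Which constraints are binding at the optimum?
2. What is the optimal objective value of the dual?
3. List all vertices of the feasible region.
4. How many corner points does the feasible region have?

1. C5, x_1 ≥ 0
2. 20 (by strong duality, equal to the primal optimum)
3. (0, 0), (5, 0), (0, 2.5)
4. 3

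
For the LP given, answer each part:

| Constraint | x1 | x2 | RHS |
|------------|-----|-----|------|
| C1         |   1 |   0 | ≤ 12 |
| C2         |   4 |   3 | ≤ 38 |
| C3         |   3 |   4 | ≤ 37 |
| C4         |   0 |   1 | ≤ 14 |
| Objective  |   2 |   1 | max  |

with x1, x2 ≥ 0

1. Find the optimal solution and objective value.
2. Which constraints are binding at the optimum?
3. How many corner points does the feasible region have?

1. x1 = 9.5, x2 = 0, z = 19
2. C2, x2 ≥ 0
3. 4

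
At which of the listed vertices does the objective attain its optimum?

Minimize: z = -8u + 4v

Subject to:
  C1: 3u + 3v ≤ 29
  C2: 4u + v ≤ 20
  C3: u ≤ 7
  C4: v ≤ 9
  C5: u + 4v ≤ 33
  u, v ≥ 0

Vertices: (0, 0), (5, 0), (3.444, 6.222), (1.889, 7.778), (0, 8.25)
Evaluating z = -8u + 4v at each vertex:
  (0, 0): z = 0
  (5, 0): z = -40
  (3.444, 6.222): z = -2.667
  (1.889, 7.778): z = 16
  (0, 8.25): z = 33

The smallest value is z = -40, attained at (5, 0).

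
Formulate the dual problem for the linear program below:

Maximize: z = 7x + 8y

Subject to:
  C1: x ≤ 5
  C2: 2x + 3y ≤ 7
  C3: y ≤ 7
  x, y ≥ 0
Minimize: z = 5y1 + 7y2 + 7y3

Subject to:
  C1: -y1 - 2y2 ≤ -7
  C2: -3y2 - y3 ≤ -8
  y1, y2, y3 ≥ 0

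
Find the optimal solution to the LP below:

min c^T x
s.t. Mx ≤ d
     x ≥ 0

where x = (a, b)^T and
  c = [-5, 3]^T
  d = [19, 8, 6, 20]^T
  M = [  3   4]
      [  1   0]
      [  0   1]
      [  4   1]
Each vertex is the intersection of two constraint boundaries that also satisfies all remaining constraints:
  a = 0 and b = 0 → (0, 0)
  4a + b = 20 and b = 0 → (5, 0)
  3a + 4b = 19 and 4a + b = 20 → (4.692, 1.231)
  3a + 4b = 19 and a = 0 → (0, 4.75)

Evaluating z = -5a + 3b at each vertex:
  (0, 0): z = 0
  (5, 0): z = -25
  (4.692, 1.231): z = -19.77
  (0, 4.75): z = 14.25

The minimum is at (5, 0) with z = -25.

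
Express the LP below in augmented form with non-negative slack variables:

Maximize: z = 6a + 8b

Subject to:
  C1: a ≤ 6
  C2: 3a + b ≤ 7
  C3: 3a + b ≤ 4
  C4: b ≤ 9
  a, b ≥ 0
max z = 6a + 8b

s.t.
  a + s1 = 6
  3a + b + s2 = 7
  3a + b + s3 = 4
  b + s4 = 9
  a, b, s1, s2, s3, s4 ≥ 0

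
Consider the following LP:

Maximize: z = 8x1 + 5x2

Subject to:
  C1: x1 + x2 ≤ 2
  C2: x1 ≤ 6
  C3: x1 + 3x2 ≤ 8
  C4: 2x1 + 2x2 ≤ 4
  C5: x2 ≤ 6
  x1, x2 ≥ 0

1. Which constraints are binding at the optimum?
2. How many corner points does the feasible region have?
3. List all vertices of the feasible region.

1. C1, C4, x2 ≥ 0
2. 3
3. (0, 0), (2, 0), (0, 2)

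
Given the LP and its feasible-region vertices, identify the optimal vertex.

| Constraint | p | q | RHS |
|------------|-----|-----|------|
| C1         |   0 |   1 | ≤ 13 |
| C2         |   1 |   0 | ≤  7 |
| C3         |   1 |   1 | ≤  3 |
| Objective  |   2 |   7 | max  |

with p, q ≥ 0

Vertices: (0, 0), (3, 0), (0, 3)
Evaluating z = 2p + 7q at each vertex:
  (0, 0): z = 0
  (3, 0): z = 6
  (0, 3): z = 21

The largest value is z = 21, attained at (0, 3).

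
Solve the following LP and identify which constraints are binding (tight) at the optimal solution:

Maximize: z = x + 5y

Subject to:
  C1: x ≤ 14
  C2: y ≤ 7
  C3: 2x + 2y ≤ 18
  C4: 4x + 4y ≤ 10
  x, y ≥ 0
Optimal: x = 0, y = 2.5
Slack at optimum:
  C1: slack = 14
  C2: slack = 4.5
  C3: slack = 13
  C4: slack = 0 (binding)
  x ≥ 0: x = 0 (binding)
  y ≥ 0: y = 2.5
Binding constraints: C4, x ≥ 0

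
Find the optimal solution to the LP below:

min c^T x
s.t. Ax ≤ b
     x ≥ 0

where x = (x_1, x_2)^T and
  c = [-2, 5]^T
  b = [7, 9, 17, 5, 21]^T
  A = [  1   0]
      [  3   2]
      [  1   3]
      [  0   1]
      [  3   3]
x_1 = 3, x_2 = 0, z = -6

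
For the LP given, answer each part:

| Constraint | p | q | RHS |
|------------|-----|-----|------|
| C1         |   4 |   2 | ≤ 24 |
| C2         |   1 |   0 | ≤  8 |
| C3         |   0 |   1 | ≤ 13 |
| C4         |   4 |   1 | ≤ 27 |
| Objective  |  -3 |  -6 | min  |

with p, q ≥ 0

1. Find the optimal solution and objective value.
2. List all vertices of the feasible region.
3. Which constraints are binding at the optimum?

1. p = 0, q = 12, z = -72
2. (0, 0), (6, 0), (0, 12)
3. C1, p ≥ 0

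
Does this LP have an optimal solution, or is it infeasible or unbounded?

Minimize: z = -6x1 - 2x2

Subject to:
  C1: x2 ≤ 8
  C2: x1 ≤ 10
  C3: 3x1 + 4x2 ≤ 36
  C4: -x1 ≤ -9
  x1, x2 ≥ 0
The point (10, 1.5) satisfies every constraint, so the LP is feasible; the constraints give x1 ≤ 10 and x2 ≤ 8, which with x1, x2 ≥ 0 keep the feasible region inside a bounded box. A feasible, bounded LP attains a finite optimum at a vertex.

Evaluating z = -6x1 - 2x2 at each vertex:
  (9, 0): z = -54
  (10, 0): z = -60
  (10, 1.5): z = -63
  (9, 2.25): z = -58.5

Feasible with finite optimum z* = -63 at (10, 1.5).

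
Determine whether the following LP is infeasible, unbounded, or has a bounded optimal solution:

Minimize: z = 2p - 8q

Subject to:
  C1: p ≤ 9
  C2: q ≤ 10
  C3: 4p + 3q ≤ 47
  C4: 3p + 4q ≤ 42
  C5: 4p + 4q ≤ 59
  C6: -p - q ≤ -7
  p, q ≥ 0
The point (0, 10) satisfies every constraint, so the LP is feasible; the constraints give p ≤ 9 and q ≤ 10, which with p, q ≥ 0 keep the feasible region inside a bounded box. A feasible, bounded LP attains a finite optimum at a vertex.

Evaluating z = 2p - 8q at each vertex:
  (7, 0): z = 14
  (9, 0): z = 18
  (9, 3.667): z = -11.33
  (8.857, 3.857): z = -13.14
  (0.6667, 10): z = -78.67
  (0, 10): z = -80
  (0, 7): z = -56

The LP has an optimal solution: (0, 10) with z = -80.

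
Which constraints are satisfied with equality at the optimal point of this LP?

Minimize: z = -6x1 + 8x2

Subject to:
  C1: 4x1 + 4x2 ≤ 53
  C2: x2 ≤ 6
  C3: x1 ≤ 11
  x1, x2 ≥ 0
Optimal: x1 = 11, x2 = 0
Slack at optimum:
  C1: slack = 9
  C2: slack = 6
  C3: slack = 0 (binding)
  x1 ≥ 0: x1 = 11
  x2 ≥ 0: x2 = 0 (binding)
Binding constraints: C3, x2 ≥ 0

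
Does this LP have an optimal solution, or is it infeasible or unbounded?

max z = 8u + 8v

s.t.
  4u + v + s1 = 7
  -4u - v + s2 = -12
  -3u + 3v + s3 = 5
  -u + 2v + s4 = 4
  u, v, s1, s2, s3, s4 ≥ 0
The row 4u + v + s1 = 7 with s1 ≥ 0 requires 4u + v ≤ 7, while the row -4u - v + s2 = -12 with s2 ≥ 0 is equivalent to 4u + v ≥ 12. Together they would need 12 ≤ 4u + v ≤ 7, which is impossible since 12 > 7. No point satisfies all constraints.

The feasible region is empty; the LP is infeasible.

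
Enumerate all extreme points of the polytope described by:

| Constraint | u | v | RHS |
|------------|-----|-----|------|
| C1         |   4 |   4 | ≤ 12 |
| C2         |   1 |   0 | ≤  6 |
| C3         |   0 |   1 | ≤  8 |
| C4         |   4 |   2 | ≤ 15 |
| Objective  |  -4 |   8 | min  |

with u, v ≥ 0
Each vertex is the intersection of two constraint boundaries that also satisfies all remaining constraints:
  u = 0 and v = 0 → (0, 0)
  4u + 4v = 12 and v = 0 → (3, 0)
  4u + 4v = 12 and u = 0 → (0, 3)

Vertices: (0, 0), (3, 0), (0, 3)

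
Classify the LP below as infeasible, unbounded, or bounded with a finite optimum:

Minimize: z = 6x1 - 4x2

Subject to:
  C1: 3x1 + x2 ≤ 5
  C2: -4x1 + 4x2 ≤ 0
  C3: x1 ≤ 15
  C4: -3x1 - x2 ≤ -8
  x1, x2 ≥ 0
C1 requires 3x1 + x2 ≤ 5, while C4 (-3x1 - x2 ≤ -8) is equivalent to 3x1 + x2 ≥ 8. Together they would need 8 ≤ 3x1 + x2 ≤ 5, which is impossible since 8 > 5. No point satisfies all constraints.

Infeasible: no point satisfies all constraints simultaneously.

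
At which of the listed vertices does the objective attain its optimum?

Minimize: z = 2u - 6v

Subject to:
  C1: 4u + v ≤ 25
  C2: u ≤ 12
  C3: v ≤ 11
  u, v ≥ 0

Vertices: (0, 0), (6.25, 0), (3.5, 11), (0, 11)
(0, 11) with z = -66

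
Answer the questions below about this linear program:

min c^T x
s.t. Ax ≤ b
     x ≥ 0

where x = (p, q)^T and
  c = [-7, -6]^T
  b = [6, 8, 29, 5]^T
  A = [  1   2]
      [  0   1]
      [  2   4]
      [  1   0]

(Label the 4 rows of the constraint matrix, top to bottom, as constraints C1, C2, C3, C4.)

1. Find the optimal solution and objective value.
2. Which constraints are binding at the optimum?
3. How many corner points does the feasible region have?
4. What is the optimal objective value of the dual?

1. p = 5, q = 0.5, z = -38
2. C1, C4
3. 4
4. -38 (by strong duality, equal to the primal optimum)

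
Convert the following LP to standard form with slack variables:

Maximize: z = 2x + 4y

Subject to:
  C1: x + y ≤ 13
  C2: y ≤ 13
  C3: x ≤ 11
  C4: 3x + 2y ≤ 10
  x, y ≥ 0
max z = 2x + 4y

s.t.
  x + y + s1 = 13
  y + s2 = 13
  x + s3 = 11
  3x + 2y + s4 = 10
  x, y, s1, s2, s3, s4 ≥ 0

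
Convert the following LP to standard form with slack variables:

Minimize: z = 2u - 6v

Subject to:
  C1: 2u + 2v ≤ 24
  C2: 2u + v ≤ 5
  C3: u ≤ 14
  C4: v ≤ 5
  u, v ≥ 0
min z = 2u - 6v

s.t.
  2u + 2v + s1 = 24
  2u + v + s2 = 5
  u + s3 = 14
  v + s4 = 5
  u, v, s1, s2, s3, s4 ≥ 0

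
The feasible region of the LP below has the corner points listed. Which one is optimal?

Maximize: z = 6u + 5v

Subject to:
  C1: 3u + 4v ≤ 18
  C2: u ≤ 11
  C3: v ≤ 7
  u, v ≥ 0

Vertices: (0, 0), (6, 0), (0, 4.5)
Evaluating z = 6u + 5v at each vertex:
  (0, 0): z = 0
  (6, 0): z = 36
  (0, 4.5): z = 22.5

The largest value is z = 36, attained at (6, 0).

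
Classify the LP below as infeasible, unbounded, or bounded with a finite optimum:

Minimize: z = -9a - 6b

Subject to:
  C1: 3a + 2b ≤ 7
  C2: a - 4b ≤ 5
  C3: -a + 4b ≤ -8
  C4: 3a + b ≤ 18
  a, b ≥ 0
C2 requires a - 4b ≤ 5, while C3 (-a + 4b ≤ -8) is equivalent to a - 4b ≥ 8. Together they would need 8 ≤ a - 4b ≤ 5, which is impossible since 8 > 5. No point satisfies all constraints.

Infeasible: no point satisfies all constraints simultaneously.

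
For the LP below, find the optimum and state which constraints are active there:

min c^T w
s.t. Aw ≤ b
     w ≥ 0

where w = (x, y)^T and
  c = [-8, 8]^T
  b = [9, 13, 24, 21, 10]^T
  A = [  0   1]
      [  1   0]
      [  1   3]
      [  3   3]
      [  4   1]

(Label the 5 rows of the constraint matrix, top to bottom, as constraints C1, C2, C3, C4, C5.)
Optimal: x = 2.5, y = 0
Slack at optimum:
  C1: slack = 9
  C2: slack = 10.5
  C3: slack = 21.5
  C4: slack = 13.5
  C5: slack = 0 (binding)
  x ≥ 0: x = 2.5
  y ≥ 0: y = 0 (binding)
Binding constraints: C5, y ≥ 0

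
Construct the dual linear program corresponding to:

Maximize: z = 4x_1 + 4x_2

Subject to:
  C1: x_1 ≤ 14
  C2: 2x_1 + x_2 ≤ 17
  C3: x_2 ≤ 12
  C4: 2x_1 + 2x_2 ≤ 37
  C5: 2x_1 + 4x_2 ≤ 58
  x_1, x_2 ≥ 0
Minimize: z = 14y1 + 17y2 + 12y3 + 37y4 + 58y5

Subject to:
  C1: -y1 - 2y2 - 2y4 - 2y5 ≤ -4
  C2: -y2 - y3 - 2y4 - 4y5 ≤ -4
  y1, y2, y3, y4, y5 ≥ 0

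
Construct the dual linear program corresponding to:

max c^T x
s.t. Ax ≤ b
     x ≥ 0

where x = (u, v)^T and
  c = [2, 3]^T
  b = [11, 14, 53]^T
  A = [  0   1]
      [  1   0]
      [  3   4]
Minimize: z = 11y1 + 14y2 + 53y3

Subject to:
  C1: -y2 - 3y3 ≤ -2
  C2: -y1 - 4y3 ≤ -3
  y1, y2, y3 ≥ 0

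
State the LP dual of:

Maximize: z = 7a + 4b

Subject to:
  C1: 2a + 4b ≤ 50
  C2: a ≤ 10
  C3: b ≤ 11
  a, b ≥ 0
Minimize: z = 50y1 + 10y2 + 11y3

Subject to:
  C1: -2y1 - y2 ≤ -7
  C2: -4y1 - y3 ≤ -4
  y1, y2, y3 ≥ 0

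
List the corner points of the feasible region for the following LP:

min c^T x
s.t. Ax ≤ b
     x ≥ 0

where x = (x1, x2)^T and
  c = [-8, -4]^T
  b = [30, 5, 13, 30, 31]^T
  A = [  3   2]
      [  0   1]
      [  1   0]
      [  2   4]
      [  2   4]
Each vertex is the intersection of two constraint boundaries that also satisfies all remaining constraints:
  x1 = 0 and x2 = 0 → (0, 0)
  3x1 + 2x2 = 30 and x2 = 0 → (10, 0)
  3x1 + 2x2 = 30 and 2x1 + 4x2 = 30 → (7.5, 3.75)
  x2 = 5 and 2x1 + 4x2 = 30 → (5, 5)
  x2 = 5 and x1 = 0 → (0, 5)

Vertices: (0, 0), (10, 0), (7.5, 3.75), (5, 5), (0, 5)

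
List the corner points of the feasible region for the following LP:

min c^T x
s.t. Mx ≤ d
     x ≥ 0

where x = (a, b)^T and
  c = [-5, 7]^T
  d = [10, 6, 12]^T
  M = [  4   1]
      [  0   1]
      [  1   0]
Each vertex is the intersection of two constraint boundaries that also satisfies all remaining constraints:
  a = 0 and b = 0 → (0, 0)
  4a + b = 10 and b = 0 → (2.5, 0)
  4a + b = 10 and b = 6 → (1, 6)
  b = 6 and a = 0 → (0, 6)

Vertices: (0, 0), (2.5, 0), (1, 6), (0, 6)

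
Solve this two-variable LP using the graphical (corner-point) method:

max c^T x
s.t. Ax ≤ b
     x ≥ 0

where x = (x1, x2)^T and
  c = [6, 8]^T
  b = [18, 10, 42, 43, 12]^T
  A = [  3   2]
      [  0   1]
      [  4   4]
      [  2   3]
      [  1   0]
Each vertex is the intersection of two constraint boundaries that also satisfies all remaining constraints:
  x1 = 0 and x2 = 0 → (0, 0)
  3x1 + 2x2 = 18 and x2 = 0 → (6, 0)
  3x1 + 2x2 = 18 and x1 = 0 → (0, 9)

Evaluating z = 6x1 + 8x2 at each vertex:
  (0, 0): z = 0
  (6, 0): z = 36
  (0, 9): z = 72

The maximum is at (0, 9) with z = 72.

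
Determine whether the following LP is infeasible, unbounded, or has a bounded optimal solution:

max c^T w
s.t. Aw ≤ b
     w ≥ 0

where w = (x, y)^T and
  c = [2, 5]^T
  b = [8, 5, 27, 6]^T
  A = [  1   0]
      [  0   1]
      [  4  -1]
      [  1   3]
The point (6, 0) satisfies every constraint, so the LP is feasible; the constraints give x ≤ 8 and y ≤ 5, which with x, y ≥ 0 keep the feasible region inside a bounded box. A feasible, bounded LP attains a finite optimum at a vertex.

Evaluating z = 2x + 5y at each vertex:
  (0, 0): z = 0
  (6, 0): z = 12
  (0, 2): z = 10

The LP has an optimal solution: (6, 0) with z = 12.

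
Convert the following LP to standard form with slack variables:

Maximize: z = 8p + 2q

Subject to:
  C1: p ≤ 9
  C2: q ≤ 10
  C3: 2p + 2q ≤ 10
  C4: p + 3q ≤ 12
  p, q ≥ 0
max z = 8p + 2q

s.t.
  p + s1 = 9
  q + s2 = 10
  2p + 2q + s3 = 10
  p + 3q + s4 = 12
  p, q, s1, s2, s3, s4 ≥ 0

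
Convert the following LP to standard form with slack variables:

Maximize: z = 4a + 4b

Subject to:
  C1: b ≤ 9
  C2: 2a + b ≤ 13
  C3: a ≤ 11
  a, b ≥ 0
max z = 4a + 4b

s.t.
  b + s1 = 9
  2a + b + s2 = 13
  a + s3 = 11
  a, b, s1, s2, s3 ≥ 0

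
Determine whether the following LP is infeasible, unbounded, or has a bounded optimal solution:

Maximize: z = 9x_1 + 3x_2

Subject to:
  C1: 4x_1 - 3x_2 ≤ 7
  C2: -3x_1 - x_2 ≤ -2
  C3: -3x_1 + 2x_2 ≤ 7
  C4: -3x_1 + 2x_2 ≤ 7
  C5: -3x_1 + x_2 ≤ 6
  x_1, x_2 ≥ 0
Feasible point: (1, 0) satisfies every constraint, so the LP is feasible.
Direction d = (3, 4): for each constraint row a, a·d ≤ 0 —
  (4)(3) + (-3)(4) = 0 ≤ 0
  (-3)(3) + (-1)(4) = -13 ≤ 0
  (-3)(3) + (2)(4) = -1 ≤ 0
  (-3)(3) + (2)(4) = -1 ≤ 0
  (-3)(3) + (1)(4) = -5 ≤ 0
and d ≥ 0, so (1, 0) + t·d stays feasible for every t ≥ 0. Along this ray z = 9x_1 + 3x_2 changes by 39 per unit t, so z → +∞.

Unbounded: there is a feasible ray along which z → +∞.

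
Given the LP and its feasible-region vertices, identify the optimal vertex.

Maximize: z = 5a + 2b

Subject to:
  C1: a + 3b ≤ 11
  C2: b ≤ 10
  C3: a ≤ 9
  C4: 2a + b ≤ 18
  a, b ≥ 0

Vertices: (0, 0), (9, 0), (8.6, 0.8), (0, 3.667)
Evaluating z = 5a + 2b at each vertex:
  (0, 0): z = 0
  (9, 0): z = 45
  (8.6, 0.8): z = 44.6
  (0, 3.667): z = 7.333

The largest value is z = 45, attained at (9, 0).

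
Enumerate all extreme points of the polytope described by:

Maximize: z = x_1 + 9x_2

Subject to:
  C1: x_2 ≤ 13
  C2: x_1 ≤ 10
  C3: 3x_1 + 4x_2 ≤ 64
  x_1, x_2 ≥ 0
Each vertex is the intersection of two constraint boundaries that also satisfies all remaining constraints:
  x_1 = 0 and x_2 = 0 → (0, 0)
  x_1 = 10 and x_2 = 0 → (10, 0)
  x_1 = 10 and 3x_1 + 4x_2 = 64 → (10, 8.5)
  x_2 = 13 and 3x_1 + 4x_2 = 64 → (4, 13)
  x_2 = 13 and x_1 = 0 → (0, 13)

Vertices: (0, 0), (10, 0), (10, 8.5), (4, 13), (0, 13)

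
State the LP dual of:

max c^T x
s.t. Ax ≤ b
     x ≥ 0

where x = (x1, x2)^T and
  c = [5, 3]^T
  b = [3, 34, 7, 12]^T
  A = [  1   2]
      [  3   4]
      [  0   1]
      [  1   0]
Minimize: z = 3y1 + 34y2 + 7y3 + 12y4

Subject to:
  C1: -y1 - 3y2 - y4 ≤ -5
  C2: -2y1 - 4y2 - y3 ≤ -3
  y1, y2, y3, y4 ≥ 0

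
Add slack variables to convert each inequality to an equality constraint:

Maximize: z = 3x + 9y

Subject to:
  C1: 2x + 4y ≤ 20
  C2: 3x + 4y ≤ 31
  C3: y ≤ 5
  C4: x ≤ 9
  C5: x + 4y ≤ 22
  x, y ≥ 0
max z = 3x + 9y

s.t.
  2x + 4y + s1 = 20
  3x + 4y + s2 = 31
  y + s3 = 5
  x + s4 = 9
  x + 4y + s5 = 22
  x, y, s1, s2, s3, s4, s5 ≥ 0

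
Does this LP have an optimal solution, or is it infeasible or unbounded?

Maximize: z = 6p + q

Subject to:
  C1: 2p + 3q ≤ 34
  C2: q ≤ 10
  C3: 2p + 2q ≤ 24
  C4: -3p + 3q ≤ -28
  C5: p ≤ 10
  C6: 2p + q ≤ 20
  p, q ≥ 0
The point (10, 0) satisfies every constraint, so the LP is feasible; the constraints give p ≤ 10 and q ≤ 10, which with p, q ≥ 0 keep the feasible region inside a bounded box. A feasible, bounded LP attains a finite optimum at a vertex.

Bounded optimum: z* = 60 at (10, 0).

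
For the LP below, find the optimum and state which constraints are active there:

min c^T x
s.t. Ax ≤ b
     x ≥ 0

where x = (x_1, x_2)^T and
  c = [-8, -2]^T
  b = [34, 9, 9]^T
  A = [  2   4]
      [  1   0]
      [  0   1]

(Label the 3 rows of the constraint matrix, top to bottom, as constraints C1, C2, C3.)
Optimal: x_1 = 9, x_2 = 4
Slack at optimum:
  C1: slack = 0 (binding)
  C2: slack = 0 (binding)
  C3: slack = 5
  x_1 ≥ 0: x_1 = 9
  x_2 ≥ 0: x_2 = 4
Binding constraints: C1, C2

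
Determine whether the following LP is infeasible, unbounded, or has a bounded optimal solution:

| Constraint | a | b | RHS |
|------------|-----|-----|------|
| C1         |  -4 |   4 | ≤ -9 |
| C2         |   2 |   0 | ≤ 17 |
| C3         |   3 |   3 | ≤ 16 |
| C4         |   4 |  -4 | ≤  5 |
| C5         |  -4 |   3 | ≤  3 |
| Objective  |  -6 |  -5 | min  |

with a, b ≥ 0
C4 requires 4a - 4b ≤ 5, while C1 (-4a + 4b ≤ -9) is equivalent to 4a - 4b ≥ 9. Together they would need 9 ≤ 4a - 4b ≤ 5, which is impossible since 9 > 5. No point satisfies all constraints.

Infeasible — the constraint set is empty.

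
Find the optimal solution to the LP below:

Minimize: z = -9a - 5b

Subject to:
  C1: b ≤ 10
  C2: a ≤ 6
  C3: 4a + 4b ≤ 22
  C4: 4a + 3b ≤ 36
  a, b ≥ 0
a = 5.5, b = 0, z = -49.5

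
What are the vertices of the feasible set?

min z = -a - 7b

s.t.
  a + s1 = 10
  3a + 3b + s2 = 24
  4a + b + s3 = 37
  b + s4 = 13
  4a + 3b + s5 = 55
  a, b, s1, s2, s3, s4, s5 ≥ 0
Each vertex is the intersection of two constraint boundaries that also satisfies all remaining constraints:
  a = 0 and b = 0 → (0, 0)
  3a + 3b = 24 and b = 0 → (8, 0)
  3a + 3b = 24 and a = 0 → (0, 8)

Vertices: (0, 0), (8, 0), (0, 8)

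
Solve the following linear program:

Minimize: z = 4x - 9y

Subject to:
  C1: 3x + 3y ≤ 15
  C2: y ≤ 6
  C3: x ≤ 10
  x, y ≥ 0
Each vertex is the intersection of two constraint boundaries that also satisfies all remaining constraints:
  x = 0 and y = 0 → (0, 0)
  3x + 3y = 15 and y = 0 → (5, 0)
  3x + 3y = 15 and x = 0 → (0, 5)

Evaluating z = 4x - 9y at each vertex:
  (0, 0): z = 0
  (5, 0): z = 20
  (0, 5): z = -45

The minimum is at (0, 5) with z = -45.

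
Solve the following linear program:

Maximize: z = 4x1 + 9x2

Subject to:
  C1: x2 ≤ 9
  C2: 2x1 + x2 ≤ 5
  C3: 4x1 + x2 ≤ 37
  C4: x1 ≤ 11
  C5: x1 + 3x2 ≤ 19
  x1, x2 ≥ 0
Each vertex is the intersection of two constraint boundaries that also satisfies all remaining constraints:
  x1 = 0 and x2 = 0 → (0, 0)
  2x1 + x2 = 5 and x2 = 0 → (2.5, 0)
  2x1 + x2 = 5 and x1 = 0 → (0, 5)

Evaluating z = 4x1 + 9x2 at each vertex:
  (0, 0): z = 0
  (2.5, 0): z = 10
  (0, 5): z = 45

The maximum is at (0, 5) with z = 45.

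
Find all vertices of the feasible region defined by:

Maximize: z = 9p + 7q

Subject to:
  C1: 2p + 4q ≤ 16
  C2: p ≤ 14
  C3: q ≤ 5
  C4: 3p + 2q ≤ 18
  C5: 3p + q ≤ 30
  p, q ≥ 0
Each vertex is the intersection of two constraint boundaries that also satisfies all remaining constraints:
  p = 0 and q = 0 → (0, 0)
  3p + 2q = 18 and q = 0 → (6, 0)
  2p + 4q = 16 and 3p + 2q = 18 → (5, 1.5)
  2p + 4q = 16 and p = 0 → (0, 4)

Vertices: (0, 0), (6, 0), (5, 1.5), (0, 4)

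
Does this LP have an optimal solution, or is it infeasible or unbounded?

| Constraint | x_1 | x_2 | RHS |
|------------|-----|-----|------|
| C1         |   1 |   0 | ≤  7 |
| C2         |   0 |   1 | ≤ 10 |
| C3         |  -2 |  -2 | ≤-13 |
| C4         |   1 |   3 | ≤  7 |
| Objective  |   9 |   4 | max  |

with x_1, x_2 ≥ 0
The point (7, 0) satisfies every constraint, so the LP is feasible; the constraints give x_1 ≤ 7 and x_2 ≤ 10, which with x_1, x_2 ≥ 0 keep the feasible region inside a bounded box. A feasible, bounded LP attains a finite optimum at a vertex.

Evaluating z = 9x_1 + 4x_2 at each vertex:
  (6.5, 0): z = 58.5
  (7, 0): z = 63
  (6.25, 0.25): z = 57.25

Feasible with finite optimum z* = 63 at (7, 0).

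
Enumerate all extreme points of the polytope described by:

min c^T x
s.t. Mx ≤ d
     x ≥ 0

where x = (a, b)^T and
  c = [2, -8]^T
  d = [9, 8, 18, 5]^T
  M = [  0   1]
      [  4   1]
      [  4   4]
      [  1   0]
Each vertex is the intersection of two constraint boundaries that also satisfies all remaining constraints:
  a = 0 and b = 0 → (0, 0)
  4a + b = 8 and b = 0 → (2, 0)
  4a + b = 8 and 4a + 4b = 18 → (1.167, 3.333)
  4a + 4b = 18 and a = 0 → (0, 4.5)

Vertices: (0, 0), (2, 0), (1.167, 3.333), (0, 4.5)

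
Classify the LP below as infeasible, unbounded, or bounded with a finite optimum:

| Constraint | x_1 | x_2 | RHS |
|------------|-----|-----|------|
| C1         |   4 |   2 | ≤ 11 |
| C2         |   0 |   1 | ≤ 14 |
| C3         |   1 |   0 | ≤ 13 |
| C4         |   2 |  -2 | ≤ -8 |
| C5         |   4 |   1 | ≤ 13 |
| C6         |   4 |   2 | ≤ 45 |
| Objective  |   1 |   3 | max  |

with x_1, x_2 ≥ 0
The point (0, 5.5) satisfies every constraint, so the LP is feasible; the constraints give x_1 ≤ 13 and x_2 ≤ 14, which with x_1, x_2 ≥ 0 keep the feasible region inside a bounded box. A feasible, bounded LP attains a finite optimum at a vertex.

Evaluating z = x_1 + 3x_2 at each vertex:
  (0, 4): z = 12
  (0.5, 4.5): z = 14
  (0, 5.5): z = 16.5

The LP has an optimal solution: (0, 5.5) with z = 16.5.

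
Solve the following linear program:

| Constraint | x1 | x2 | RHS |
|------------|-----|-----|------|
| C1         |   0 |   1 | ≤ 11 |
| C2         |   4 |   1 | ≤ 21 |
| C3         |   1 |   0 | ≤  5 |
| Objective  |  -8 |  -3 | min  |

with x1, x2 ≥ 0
x1 = 2.5, x2 = 11, z = -53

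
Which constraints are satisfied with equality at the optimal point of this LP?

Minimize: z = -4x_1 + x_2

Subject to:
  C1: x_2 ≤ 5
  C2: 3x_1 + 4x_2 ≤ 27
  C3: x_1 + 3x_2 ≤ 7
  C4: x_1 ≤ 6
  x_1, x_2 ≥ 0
Optimal: x_1 = 6, x_2 = 0
Slack at optimum:
  C1: slack = 5
  C2: slack = 9
  C3: slack = 1
  C4: slack = 0 (binding)
  x_1 ≥ 0: x_1 = 6
  x_2 ≥ 0: x_2 = 0 (binding)
Binding constraints: C4, x_2 ≥ 0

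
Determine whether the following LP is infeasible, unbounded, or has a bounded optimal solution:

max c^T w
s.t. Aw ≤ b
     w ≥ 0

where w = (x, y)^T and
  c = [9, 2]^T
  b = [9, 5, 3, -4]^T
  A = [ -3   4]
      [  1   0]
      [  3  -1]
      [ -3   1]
One constraint requires 3x - y ≤ 3, while the constraint -3x + y ≤ -4 is equivalent to 3x - y ≥ 4. Together they would need 4 ≤ 3x - y ≤ 3, which is impossible since 4 > 3. No point satisfies all constraints.

Infeasible — the constraint set is empty.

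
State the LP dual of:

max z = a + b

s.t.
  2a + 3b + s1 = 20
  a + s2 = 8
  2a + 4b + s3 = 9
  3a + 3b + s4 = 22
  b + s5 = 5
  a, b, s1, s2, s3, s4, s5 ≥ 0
Minimize: z = 20y1 + 8y2 + 9y3 + 22y4 + 5y5

Subject to:
  C1: -2y1 - y2 - 2y3 - 3y4 ≤ -1
  C2: -3y1 - 4y3 - 3y4 - y5 ≤ -1
  y1, y2, y3, y4, y5 ≥ 0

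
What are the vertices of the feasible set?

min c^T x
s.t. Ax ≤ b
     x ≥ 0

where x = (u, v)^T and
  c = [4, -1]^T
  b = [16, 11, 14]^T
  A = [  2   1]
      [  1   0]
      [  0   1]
Each vertex is the intersection of two constraint boundaries that also satisfies all remaining constraints:
  u = 0 and v = 0 → (0, 0)
  2u + v = 16 and v = 0 → (8, 0)
  2u + v = 16 and v = 14 → (1, 14)
  v = 14 and u = 0 → (0, 14)

Vertices: (0, 0), (8, 0), (1, 14), (0, 14)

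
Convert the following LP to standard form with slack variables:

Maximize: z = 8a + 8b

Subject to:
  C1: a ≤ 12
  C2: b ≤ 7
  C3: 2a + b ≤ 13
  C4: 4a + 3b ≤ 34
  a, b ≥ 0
max z = 8a + 8b

s.t.
  a + s1 = 12
  b + s2 = 7
  2a + b + s3 = 13
  4a + 3b + s4 = 34
  a, b, s1, s2, s3, s4 ≥ 0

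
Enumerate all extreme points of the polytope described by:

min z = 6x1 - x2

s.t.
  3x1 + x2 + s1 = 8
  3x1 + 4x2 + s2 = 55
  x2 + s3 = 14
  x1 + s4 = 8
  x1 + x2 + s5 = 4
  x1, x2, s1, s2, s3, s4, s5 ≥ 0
Each vertex is the intersection of two constraint boundaries that also satisfies all remaining constraints:
  x1 = 0 and x2 = 0 → (0, 0)
  3x1 + x2 = 8 and x2 = 0 → (2.667, 0)
  3x1 + x2 = 8 and x1 + x2 = 4 → (2, 2)
  x1 + x2 = 4 and x1 = 0 → (0, 4)

Vertices: (0, 0), (2.667, 0), (2, 2), (0, 4)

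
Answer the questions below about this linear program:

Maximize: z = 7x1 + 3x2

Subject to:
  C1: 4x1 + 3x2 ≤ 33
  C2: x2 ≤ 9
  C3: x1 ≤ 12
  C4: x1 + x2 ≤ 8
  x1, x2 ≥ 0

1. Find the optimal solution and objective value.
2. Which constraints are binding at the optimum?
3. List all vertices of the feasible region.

1. x1 = 8, x2 = 0, z = 56
2. C4, x2 ≥ 0
3. (0, 0), (8, 0), (0, 8)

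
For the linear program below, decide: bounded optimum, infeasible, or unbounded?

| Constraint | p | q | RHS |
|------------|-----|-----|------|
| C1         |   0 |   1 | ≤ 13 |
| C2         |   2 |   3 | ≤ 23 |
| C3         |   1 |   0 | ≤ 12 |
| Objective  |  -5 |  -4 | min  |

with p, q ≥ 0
The point (11.5, 0) satisfies every constraint, so the LP is feasible; the constraints give p ≤ 12 and q ≤ 13, which with p, q ≥ 0 keep the feasible region inside a bounded box. A feasible, bounded LP attains a finite optimum at a vertex.

Evaluating z = -5p - 4q at each vertex:
  (0, 0): z = 0
  (11.5, 0): z = -57.5
  (0, 7.667): z = -30.67

Bounded optimum: z* = -57.5 at (11.5, 0).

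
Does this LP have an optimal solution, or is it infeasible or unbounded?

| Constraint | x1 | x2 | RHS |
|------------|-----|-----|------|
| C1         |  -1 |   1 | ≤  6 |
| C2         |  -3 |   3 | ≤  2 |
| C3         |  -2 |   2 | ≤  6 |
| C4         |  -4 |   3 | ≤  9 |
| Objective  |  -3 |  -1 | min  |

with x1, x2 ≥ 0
Feasible point: (0, 0) satisfies every constraint, so the LP is feasible.
Direction d = (1, 0): for each constraint row a, a·d ≤ 0 —
  (-1)(1) + (1)(0) = -1 ≤ 0
  (-3)(1) + (3)(0) = -3 ≤ 0
  (-2)(1) + (2)(0) = -2 ≤ 0
  (-4)(1) + (3)(0) = -4 ≤ 0
and d ≥ 0, so (0, 0) + t·d stays feasible for every t ≥ 0. Along this ray z = -3x1 - x2 changes by -3 per unit t, so z → −∞.

The LP is unbounded; z can be made arbitrarily small.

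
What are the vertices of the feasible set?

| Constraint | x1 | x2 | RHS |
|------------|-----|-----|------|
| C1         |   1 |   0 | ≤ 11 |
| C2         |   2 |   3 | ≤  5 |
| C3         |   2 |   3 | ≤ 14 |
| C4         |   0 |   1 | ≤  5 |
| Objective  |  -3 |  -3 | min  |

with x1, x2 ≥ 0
Each vertex is the intersection of two constraint boundaries that also satisfies all remaining constraints:
  x1 = 0 and x2 = 0 → (0, 0)
  2x1 + 3x2 = 5 and x2 = 0 → (2.5, 0)
  2x1 + 3x2 = 5 and x1 = 0 → (0, 1.667)

Vertices: (0, 0), (2.5, 0), (0, 1.667)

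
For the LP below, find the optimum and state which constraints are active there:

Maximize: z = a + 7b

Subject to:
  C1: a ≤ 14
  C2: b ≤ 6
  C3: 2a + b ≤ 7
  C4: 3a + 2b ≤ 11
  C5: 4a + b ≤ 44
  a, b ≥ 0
Optimal: a = 0, b = 5.5
Slack at optimum:
  C1: slack = 14
  C2: slack = 0.5
  C3: slack = 1.5
  C4: slack = 0 (binding)
  C5: slack = 38.5
  a ≥ 0: a = 0 (binding)
  b ≥ 0: b = 5.5
Binding constraints: C4, a ≥ 0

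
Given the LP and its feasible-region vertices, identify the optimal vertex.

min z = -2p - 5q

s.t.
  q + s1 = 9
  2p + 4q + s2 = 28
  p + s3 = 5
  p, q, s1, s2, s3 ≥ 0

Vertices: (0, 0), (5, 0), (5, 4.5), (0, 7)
Evaluating z = -2p - 5q at each vertex:
  (0, 0): z = 0
  (5, 0): z = -10
  (5, 4.5): z = -32.5
  (0, 7): z = -35

The smallest value is z = -35, attained at (0, 7).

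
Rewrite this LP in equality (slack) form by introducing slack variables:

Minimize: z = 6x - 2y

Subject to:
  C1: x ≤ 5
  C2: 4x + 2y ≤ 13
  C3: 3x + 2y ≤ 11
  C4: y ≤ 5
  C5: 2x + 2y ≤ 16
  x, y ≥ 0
min z = 6x - 2y

s.t.
  x + s1 = 5
  4x + 2y + s2 = 13
  3x + 2y + s3 = 11
  y + s4 = 5
  2x + 2y + s5 = 16
  x, y, s1, s2, s3, s4, s5 ≥ 0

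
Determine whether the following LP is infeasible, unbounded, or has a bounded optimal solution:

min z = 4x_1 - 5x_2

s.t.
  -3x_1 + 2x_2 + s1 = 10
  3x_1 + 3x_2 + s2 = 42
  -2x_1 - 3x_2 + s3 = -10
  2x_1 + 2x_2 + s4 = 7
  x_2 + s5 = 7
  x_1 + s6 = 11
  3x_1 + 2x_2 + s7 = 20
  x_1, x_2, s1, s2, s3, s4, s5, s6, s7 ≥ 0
The point (0, 3.5) satisfies every constraint, so the LP is feasible; the constraints give x_1 ≤ 11 and x_2 ≤ 7, which with x_1, x_2 ≥ 0 keep the feasible region inside a bounded box. A feasible, bounded LP attains a finite optimum at a vertex.

Evaluating z = 4x_1 - 5x_2 at each vertex:
  (0.5, 3): z = -13
  (0, 3.5): z = -17.5
  (0, 3.333): z = -16.67

Feasible with finite optimum z* = -17.5 at (0, 3.5).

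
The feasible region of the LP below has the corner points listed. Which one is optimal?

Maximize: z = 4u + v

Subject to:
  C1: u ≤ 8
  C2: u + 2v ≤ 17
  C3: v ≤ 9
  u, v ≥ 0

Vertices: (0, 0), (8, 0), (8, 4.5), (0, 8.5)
(8, 4.5) with z = 36.5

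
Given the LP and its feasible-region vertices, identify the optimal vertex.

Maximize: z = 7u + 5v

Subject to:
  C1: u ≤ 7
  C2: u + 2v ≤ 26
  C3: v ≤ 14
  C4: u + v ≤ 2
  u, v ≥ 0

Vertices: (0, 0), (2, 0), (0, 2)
(2, 0) with z = 14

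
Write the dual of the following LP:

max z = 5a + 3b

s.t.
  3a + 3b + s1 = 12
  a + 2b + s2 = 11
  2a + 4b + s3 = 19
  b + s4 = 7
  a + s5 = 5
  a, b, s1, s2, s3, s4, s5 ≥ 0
Minimize: z = 12y1 + 11y2 + 19y3 + 7y4 + 5y5

Subject to:
  C1: -3y1 - y2 - 2y3 - y5 ≤ -5
  C2: -3y1 - 2y2 - 4y3 - y4 ≤ -3
  y1, y2, y3, y4, y5 ≥ 0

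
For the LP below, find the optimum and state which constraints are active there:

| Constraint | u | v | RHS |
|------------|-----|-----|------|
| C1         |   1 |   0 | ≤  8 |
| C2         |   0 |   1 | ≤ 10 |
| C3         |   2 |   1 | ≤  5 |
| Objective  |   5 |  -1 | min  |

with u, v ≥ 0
Optimal: u = 0, v = 5
Slack at optimum:
  C1: slack = 8
  C2: slack = 5
  C3: slack = 0 (binding)
  u ≥ 0: u = 0 (binding)
  v ≥ 0: v = 5
Binding constraints: C3, u ≥ 0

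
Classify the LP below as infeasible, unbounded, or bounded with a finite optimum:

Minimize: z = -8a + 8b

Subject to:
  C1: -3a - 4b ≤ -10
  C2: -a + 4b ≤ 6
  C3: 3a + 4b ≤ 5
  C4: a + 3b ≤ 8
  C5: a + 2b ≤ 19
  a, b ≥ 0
C3 requires 3a + 4b ≤ 5, while C1 (-3a - 4b ≤ -10) is equivalent to 3a + 4b ≥ 10. Together they would need 10 ≤ 3a + 4b ≤ 5, which is impossible since 10 > 5. No point satisfies all constraints.

Infeasible: no point satisfies all constraints simultaneously.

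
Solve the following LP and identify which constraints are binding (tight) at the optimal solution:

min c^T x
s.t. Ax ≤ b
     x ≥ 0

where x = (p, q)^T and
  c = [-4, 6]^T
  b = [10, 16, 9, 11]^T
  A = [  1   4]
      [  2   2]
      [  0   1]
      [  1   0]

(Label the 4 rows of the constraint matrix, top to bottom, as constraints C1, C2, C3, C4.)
Optimal: p = 8, q = 0
Slack at optimum:
  C1: slack = 2
  C2: slack = 0 (binding)
  C3: slack = 9
  C4: slack = 3
  p ≥ 0: p = 8
  q ≥ 0: q = 0 (binding)
Binding constraints: C2, q ≥ 0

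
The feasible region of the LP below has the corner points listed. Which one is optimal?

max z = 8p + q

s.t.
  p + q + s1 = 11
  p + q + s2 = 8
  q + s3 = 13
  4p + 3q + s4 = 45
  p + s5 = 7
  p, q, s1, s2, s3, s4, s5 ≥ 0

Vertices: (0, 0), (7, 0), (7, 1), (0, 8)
Evaluating z = 8p + q at each vertex:
  (0, 0): z = 0
  (7, 0): z = 56
  (7, 1): z = 57
  (0, 8): z = 8

The largest value is z = 57, attained at (7, 1).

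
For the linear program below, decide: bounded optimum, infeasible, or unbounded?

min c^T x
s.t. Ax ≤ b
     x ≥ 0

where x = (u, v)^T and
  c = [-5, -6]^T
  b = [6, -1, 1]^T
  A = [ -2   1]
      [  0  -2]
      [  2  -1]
Feasible point: (0, 1) satisfies every constraint, so the LP is feasible.
Direction d = (1, 2): for each constraint row a, a·d ≤ 0 —
  (-2)(1) + (1)(2) = 0 ≤ 0
  (0)(1) + (-2)(2) = -4 ≤ 0
  (2)(1) + (-1)(2) = 0 ≤ 0
and d ≥ 0, so (0, 1) + t·d stays feasible for every t ≥ 0. Along this ray z = -5u - 6v changes by -17 per unit t, so z → −∞.

Unbounded: there is a feasible ray along which z → −∞.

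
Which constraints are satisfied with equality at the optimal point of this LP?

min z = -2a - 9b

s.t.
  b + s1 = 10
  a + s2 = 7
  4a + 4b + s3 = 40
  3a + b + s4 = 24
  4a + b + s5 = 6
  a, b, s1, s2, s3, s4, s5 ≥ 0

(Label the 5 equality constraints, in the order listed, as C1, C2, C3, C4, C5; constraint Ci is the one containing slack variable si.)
Optimal: a = 0, b = 6
Slack at optimum:
  C1: slack = 4
  C2: slack = 7
  C3: slack = 16
  C4: slack = 18
  C5: slack = 0 (binding)
  a ≥ 0: a = 0 (binding)
  b ≥ 0: b = 6
Binding constraints: C5, a ≥ 0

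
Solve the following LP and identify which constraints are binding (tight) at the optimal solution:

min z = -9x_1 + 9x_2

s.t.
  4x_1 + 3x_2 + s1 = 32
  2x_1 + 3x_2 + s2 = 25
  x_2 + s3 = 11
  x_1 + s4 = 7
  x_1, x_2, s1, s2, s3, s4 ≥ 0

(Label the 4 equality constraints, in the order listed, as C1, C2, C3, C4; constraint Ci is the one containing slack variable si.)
Optimal: x_1 = 7, x_2 = 0
Binding: C4, x_2 ≥ 0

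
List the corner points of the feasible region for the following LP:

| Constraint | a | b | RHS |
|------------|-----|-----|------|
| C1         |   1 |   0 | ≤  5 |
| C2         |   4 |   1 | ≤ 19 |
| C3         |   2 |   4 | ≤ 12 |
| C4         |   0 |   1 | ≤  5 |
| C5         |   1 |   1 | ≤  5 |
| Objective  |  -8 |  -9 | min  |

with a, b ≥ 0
Each vertex is the intersection of two constraint boundaries that also satisfies all remaining constraints:
  a = 0 and b = 0 → (0, 0)
  4a + b = 19 and b = 0 → (4.75, 0)
  4a + b = 19 and a + b = 5 → (4.667, 0.3333)
  2a + 4b = 12 and a + b = 5 → (4, 1)
  2a + 4b = 12 and a = 0 → (0, 3)

Vertices: (0, 0), (4.75, 0), (4.667, 0.3333), (4, 1), (0, 3)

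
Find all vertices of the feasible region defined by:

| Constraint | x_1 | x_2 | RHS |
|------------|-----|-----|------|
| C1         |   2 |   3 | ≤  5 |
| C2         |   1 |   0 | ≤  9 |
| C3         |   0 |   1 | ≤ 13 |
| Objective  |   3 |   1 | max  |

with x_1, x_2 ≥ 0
Each vertex is the intersection of two constraint boundaries that also satisfies all remaining constraints:
  x_1 = 0 and x_2 = 0 → (0, 0)
  2x_1 + 3x_2 = 5 and x_2 = 0 → (2.5, 0)
  2x_1 + 3x_2 = 5 and x_1 = 0 → (0, 1.667)

Vertices: (0, 0), (2.5, 0), (0, 1.667)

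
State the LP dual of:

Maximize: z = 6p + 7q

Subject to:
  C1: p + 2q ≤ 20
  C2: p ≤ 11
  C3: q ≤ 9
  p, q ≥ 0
Minimize: z = 20y1 + 11y2 + 9y3

Subject to:
  C1: -y1 - y2 ≤ -6
  C2: -2y1 - y3 ≤ -7
  y1, y2, y3 ≥ 0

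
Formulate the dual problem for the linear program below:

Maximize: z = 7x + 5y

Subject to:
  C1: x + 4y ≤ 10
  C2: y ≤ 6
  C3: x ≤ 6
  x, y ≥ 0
Minimize: z = 10y1 + 6y2 + 6y3

Subject to:
  C1: -y1 - y3 ≤ -7
  C2: -4y1 - y2 ≤ -5
  y1, y2, y3 ≥ 0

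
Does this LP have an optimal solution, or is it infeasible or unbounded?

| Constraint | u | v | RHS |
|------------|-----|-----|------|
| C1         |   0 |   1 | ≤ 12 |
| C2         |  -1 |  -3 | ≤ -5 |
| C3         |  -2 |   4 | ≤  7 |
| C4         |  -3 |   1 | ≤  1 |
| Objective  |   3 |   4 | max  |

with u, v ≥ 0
Feasible point: (1, 2) satisfies every constraint, so the LP is feasible.
Direction d = (1, 0): for each constraint row a, a·d ≤ 0 —
  (0)(1) + (1)(0) = 0 ≤ 0
  (-1)(1) + (-3)(0) = -1 ≤ 0
  (-2)(1) + (4)(0) = -2 ≤ 0
  (-3)(1) + (1)(0) = -3 ≤ 0
and d ≥ 0, so (1, 2) + t·d stays feasible for every t ≥ 0. Along this ray z = 3u + 4v changes by 3 per unit t, so z → +∞.

Unbounded: there is a feasible ray along which z → +∞.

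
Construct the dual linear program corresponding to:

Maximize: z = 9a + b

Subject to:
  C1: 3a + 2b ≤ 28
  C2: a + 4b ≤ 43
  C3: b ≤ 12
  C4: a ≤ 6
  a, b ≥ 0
Minimize: z = 28y1 + 43y2 + 12y3 + 6y4

Subject to:
  C1: -3y1 - y2 - y4 ≤ -9
  C2: -2y1 - 4y2 - y3 ≤ -1
  y1, y2, y3, y4 ≥ 0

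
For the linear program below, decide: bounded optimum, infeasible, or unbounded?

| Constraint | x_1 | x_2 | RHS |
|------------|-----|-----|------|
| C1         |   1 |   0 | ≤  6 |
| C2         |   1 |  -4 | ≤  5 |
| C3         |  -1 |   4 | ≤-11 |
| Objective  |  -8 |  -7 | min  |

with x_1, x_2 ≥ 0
C2 requires x_1 - 4x_2 ≤ 5, while C3 (-x_1 + 4x_2 ≤ -11) is equivalent to x_1 - 4x_2 ≥ 11. Together they would need 11 ≤ x_1 - 4x_2 ≤ 5, which is impossible since 11 > 5. No point satisfies all constraints.

The feasible region is empty; the LP is infeasible.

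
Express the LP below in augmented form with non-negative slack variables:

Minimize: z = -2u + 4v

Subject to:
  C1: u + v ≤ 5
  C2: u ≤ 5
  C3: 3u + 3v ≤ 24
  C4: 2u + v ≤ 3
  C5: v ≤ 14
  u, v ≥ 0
min z = -2u + 4v

s.t.
  u + v + s1 = 5
  u + s2 = 5
  3u + 3v + s3 = 24
  2u + v + s4 = 3
  v + s5 = 14
  u, v, s1, s2, s3, s4, s5 ≥ 0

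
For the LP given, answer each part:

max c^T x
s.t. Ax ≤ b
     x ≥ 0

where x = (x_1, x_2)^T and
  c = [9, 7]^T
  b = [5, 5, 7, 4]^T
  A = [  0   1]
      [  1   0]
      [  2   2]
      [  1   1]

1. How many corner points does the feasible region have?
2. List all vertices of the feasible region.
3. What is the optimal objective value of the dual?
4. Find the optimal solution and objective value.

1. 3
2. (0, 0), (3.5, 0), (0, 3.5)
3. 31.5 (by strong duality, equal to the primal optimum)
4. x_1 = 3.5, x_2 = 0, z = 31.5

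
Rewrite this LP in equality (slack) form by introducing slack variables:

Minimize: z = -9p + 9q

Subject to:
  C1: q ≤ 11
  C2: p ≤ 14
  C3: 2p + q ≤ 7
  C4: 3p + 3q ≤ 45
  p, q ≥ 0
min z = -9p + 9q

s.t.
  q + s1 = 11
  p + s2 = 14
  2p + q + s3 = 7
  3p + 3q + s4 = 45
  p, q, s1, s2, s3, s4 ≥ 0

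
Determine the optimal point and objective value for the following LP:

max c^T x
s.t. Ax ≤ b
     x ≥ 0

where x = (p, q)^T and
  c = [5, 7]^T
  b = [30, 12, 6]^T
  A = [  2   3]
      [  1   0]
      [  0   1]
Each vertex is the intersection of two constraint boundaries that also satisfies all remaining constraints:
  p = 0 and q = 0 → (0, 0)
  p = 12 and q = 0 → (12, 0)
  2p + 3q = 30 and p = 12 → (12, 2)
  2p + 3q = 30 and q = 6 → (6, 6)
  q = 6 and p = 0 → (0, 6)

Evaluating z = 5p + 7q at each vertex:
  (0, 0): z = 0
  (12, 0): z = 60
  (12, 2): z = 74
  (6, 6): z = 72
  (0, 6): z = 42

The maximum is at (12, 2) with z = 74.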